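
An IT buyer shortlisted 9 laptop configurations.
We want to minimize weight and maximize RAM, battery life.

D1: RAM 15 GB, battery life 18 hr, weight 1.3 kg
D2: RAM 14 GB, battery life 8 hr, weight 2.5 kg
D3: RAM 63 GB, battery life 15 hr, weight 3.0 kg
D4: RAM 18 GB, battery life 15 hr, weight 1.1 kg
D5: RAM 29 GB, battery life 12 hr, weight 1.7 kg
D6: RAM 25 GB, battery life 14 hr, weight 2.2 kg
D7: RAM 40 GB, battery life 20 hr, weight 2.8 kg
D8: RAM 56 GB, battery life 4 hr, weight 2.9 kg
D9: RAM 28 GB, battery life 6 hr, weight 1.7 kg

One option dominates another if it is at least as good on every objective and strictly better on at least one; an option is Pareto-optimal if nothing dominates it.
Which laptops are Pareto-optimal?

D1: not dominated.
D2: dominated by D1 (RAM 15≥14, battery life 18≥8, weight 1.3≤2.5).
D3: not dominated (best RAM).
D4: not dominated (best weight).
D5: not dominated.
D6: not dominated.
D7: not dominated (best battery life).
D8: not dominated.
D9: dominated by D5 (RAM 29≥28, battery life 12≥6, weight 1.7≤1.7).

D1, D3, D4, D5, D6, D7, D8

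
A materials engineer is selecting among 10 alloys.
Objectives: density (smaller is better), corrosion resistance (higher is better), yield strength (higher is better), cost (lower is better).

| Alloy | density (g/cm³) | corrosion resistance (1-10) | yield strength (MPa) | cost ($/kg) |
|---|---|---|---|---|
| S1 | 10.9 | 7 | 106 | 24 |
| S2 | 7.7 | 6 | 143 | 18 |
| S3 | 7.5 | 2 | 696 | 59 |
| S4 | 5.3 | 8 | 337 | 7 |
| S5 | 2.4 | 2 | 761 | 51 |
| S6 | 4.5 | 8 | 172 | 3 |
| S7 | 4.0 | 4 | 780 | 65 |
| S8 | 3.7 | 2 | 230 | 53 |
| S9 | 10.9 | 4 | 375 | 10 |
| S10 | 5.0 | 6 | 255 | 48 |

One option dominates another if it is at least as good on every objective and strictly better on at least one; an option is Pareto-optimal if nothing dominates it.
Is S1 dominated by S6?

S6 vs S1: density 4.5≤10.9, corrosion resistance 8≥7, yield strength 172≥106, cost 3≤24 — S6 is at least as good on every objective with at least one strict improvement.

Yes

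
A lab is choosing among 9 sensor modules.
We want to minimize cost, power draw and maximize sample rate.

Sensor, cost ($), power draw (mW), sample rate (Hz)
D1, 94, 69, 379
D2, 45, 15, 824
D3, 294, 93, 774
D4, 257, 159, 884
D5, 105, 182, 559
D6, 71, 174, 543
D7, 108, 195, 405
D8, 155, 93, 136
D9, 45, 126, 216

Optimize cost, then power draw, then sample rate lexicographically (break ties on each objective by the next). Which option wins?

D2

First minimize cost: best is 45, kept {D2, D9}.
Then minimize power draw: best is 15, kept {D2}.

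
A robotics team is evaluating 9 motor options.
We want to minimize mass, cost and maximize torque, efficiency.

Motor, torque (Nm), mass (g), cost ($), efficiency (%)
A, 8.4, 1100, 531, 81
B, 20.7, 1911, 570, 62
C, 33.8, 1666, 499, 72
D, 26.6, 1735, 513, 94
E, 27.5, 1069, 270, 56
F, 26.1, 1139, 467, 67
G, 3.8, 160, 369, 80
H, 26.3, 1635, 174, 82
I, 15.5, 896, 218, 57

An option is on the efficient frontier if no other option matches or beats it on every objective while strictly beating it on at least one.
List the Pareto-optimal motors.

A, C, D, E, F, G, H, I

A: not dominated.
B: dominated by C (torque 33.8≥20.7, mass 1666≤1911, cost 499≤570, efficiency 72≥62).
C: not dominated (best torque).
D: not dominated (best efficiency).
E: not dominated.
F: not dominated.
G: not dominated (best mass).
H: not dominated (best cost).
I: not dominated.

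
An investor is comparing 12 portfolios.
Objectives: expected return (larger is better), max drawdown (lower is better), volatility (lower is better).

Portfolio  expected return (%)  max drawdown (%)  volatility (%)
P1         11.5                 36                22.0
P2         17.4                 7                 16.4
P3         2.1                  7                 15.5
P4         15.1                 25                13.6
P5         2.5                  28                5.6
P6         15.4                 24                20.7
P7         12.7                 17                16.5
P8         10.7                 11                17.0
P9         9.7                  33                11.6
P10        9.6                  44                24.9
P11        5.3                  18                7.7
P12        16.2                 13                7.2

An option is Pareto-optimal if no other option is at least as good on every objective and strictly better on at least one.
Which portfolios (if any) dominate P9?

P12: expected return 16.2≥9.7, max drawdown 13≤33, volatility 7.2≤11.6 — dominates P9.
Others (P1, P2, P3, P4, P5, P6, P7, P8, P10, P11) are each worse than P9 on at least one objective.

P12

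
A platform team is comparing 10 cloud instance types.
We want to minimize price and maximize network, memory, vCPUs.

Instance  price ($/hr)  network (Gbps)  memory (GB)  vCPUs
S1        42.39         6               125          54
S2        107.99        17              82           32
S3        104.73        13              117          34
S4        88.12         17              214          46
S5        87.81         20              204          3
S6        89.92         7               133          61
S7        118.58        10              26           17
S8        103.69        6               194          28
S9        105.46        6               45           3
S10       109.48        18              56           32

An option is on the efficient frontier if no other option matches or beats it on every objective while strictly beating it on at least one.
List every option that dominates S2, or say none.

S4

S4: price 88.12≤107.99, network 17≥17, memory 214≥82, vCPUs 46≥32 — dominates S2.
Others (S1, S3, S5, S6, S7, S8, S9, S10) are each worse than S2 on at least one objective.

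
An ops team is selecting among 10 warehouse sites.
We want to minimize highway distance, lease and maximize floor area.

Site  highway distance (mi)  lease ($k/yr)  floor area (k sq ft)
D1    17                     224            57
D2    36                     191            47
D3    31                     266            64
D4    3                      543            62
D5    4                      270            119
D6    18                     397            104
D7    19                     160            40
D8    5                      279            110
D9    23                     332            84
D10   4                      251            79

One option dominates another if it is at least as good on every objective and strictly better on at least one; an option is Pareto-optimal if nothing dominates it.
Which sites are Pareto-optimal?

D1, D2, D4, D5, D7, D10

D1: not dominated.
D2: not dominated.
D3: dominated by D10 (highway distance 4≤31, lease 251≤266, floor area 79≥64).
D4: not dominated (best highway distance).
D5: not dominated (best floor area).
D6: dominated by D5 (highway distance 4≤18, lease 270≤397, floor area 119≥104).
D7: not dominated (best lease).
D8: dominated by D5 (highway distance 4≤5, lease 270≤279, floor area 119≥110).
D9: dominated by D5 (highway distance 4≤23, lease 270≤332, floor area 119≥84).
D10: not dominated.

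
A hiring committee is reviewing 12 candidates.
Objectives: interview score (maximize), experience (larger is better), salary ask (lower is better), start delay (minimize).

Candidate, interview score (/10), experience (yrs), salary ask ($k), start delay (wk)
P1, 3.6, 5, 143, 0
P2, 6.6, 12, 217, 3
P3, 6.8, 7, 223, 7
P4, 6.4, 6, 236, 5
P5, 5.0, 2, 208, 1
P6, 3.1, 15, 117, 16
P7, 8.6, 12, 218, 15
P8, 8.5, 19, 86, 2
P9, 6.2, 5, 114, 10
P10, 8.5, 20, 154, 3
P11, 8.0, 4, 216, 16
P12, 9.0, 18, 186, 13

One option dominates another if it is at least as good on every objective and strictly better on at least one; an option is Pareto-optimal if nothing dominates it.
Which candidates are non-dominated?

P1: not dominated (best start delay).
P2: dominated by P8 (interview score 8.5≥6.6, experience 19≥12, salary ask 86≤217, start delay 2≤3).
P3: dominated by P8 (interview score 8.5≥6.8, experience 19≥7, salary ask 86≤223, start delay 2≤7).
P4: dominated by P2 (interview score 6.6≥6.4, experience 12≥6, salary ask 217≤236, start delay 3≤5).
P5: not dominated.
P6: dominated by P8 (interview score 8.5≥3.1, experience 19≥15, salary ask 86≤117, start delay 2≤16).
P7: dominated by P12 (interview score 9.0≥8.6, experience 18≥12, salary ask 186≤218, start delay 13≤15).
P8: not dominated (best salary ask).
P9: dominated by P8 (interview score 8.5≥6.2, experience 19≥5, salary ask 86≤114, start delay 2≤10).
P10: not dominated (best experience).
P11: dominated by P8 (interview score 8.5≥8.0, experience 19≥4, salary ask 86≤216, start delay 2≤16).
P12: not dominated (best interview score).

P1, P5, P8, P10, P12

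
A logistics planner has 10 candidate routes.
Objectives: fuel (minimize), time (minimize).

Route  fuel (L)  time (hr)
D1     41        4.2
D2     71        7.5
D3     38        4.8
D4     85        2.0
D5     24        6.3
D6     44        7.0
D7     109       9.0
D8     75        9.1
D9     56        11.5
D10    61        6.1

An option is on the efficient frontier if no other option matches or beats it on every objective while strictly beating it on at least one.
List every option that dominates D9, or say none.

D1, D3, D5, D6

D1: fuel 41≤56, time 4.2≤11.5 — dominates D9.
D3: fuel 38≤56, time 4.8≤11.5 — dominates D9.
D5: fuel 24≤56, time 6.3≤11.5 — dominates D9.
D6: fuel 44≤56, time 7.0≤11.5 — dominates D9.
Others (D2, D4, D7, D8, D10) are each worse than D9 on at least one objective.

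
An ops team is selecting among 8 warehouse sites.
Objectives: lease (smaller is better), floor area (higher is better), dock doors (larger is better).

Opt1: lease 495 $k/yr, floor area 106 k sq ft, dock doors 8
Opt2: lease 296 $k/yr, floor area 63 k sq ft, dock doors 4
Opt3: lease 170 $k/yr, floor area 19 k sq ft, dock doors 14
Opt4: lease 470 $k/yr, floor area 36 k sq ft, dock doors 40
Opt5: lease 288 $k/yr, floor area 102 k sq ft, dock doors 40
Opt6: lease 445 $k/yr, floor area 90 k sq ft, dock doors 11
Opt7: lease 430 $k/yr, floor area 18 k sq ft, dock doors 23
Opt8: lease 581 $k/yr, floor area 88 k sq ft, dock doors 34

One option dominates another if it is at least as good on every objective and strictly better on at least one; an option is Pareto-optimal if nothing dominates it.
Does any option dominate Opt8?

Opt5 vs Opt8: lease 288≤581, floor area 102≥88, dock doors 40≥34 — Opt5 is at least as good on every objective and strictly better on at least one, so Opt5 dominates Opt8.

Yes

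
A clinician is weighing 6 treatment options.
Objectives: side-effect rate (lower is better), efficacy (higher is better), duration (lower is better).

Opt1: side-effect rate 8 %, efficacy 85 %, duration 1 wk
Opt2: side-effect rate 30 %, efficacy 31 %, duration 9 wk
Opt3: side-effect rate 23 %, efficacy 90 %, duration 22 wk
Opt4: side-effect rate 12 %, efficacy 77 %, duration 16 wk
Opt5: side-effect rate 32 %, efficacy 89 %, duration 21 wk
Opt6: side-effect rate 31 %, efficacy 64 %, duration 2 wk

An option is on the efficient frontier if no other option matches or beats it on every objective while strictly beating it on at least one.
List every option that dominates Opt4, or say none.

Opt1: side-effect rate 8≤12, efficacy 85≥77, duration 1≤16 — dominates Opt4.
Others (Opt2, Opt3, Opt5, Opt6) are each worse than Opt4 on at least one objective.

Opt1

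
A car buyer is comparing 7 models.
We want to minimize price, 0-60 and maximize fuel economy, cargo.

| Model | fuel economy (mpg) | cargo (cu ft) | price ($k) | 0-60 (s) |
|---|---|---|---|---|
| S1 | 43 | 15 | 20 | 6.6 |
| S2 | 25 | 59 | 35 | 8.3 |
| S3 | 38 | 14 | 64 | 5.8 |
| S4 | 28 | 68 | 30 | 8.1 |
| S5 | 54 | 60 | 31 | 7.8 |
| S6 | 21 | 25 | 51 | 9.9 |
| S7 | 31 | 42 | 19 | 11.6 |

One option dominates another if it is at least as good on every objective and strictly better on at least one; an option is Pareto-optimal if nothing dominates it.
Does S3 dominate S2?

S3 vs S2: S3 is worse on cargo (14 vs 59), so it does not dominate S2.

No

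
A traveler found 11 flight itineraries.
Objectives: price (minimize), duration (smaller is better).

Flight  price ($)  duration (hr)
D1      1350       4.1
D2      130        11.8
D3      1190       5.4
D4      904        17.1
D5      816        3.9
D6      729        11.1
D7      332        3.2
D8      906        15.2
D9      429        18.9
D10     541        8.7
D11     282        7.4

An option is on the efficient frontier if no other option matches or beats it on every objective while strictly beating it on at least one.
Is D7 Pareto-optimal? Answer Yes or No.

D1: worse on price (1350 vs 332).
D2: worse on duration (11.8 vs 3.2).
D3: worse on price (1190 vs 332).
D4: worse on price (904 vs 332).
D5: worse on price (816 vs 332).
D6: worse on price (729 vs 332).
D8: worse on price (906 vs 332).
D9: worse on price (429 vs 332).
D10: worse on price (541 vs 332).
D11: worse on duration (7.4 vs 3.2).
No option is at least as good as D7 on every objective and strictly better on one.

Yes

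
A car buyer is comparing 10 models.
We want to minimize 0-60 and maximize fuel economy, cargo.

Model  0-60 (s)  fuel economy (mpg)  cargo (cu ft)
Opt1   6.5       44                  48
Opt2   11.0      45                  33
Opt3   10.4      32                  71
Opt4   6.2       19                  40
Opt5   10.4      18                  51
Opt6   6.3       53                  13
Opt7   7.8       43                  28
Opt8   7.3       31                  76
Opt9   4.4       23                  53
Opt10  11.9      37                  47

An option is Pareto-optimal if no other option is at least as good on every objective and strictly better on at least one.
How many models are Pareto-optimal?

Opt1: not dominated.
Opt2: not dominated.
Opt3: not dominated.
Opt4: dominated by Opt9 (0-60 4.4≤6.2, fuel economy 23≥19, cargo 53≥40).
Opt5: dominated by Opt3 (0-60 10.4≤10.4, fuel economy 32≥18, cargo 71≥51).
Opt6: not dominated (best fuel economy).
Opt7: dominated by Opt1 (0-60 6.5≤7.8, fuel economy 44≥43, cargo 48≥28).
Opt8: not dominated (best cargo).
Opt9: not dominated (best 0-60).
Opt10: dominated by Opt1 (0-60 6.5≤11.9, fuel economy 44≥37, cargo 48≥47).
Pareto-optimal: Opt1, Opt2, Opt3, Opt6, Opt8, Opt9 → 6.

6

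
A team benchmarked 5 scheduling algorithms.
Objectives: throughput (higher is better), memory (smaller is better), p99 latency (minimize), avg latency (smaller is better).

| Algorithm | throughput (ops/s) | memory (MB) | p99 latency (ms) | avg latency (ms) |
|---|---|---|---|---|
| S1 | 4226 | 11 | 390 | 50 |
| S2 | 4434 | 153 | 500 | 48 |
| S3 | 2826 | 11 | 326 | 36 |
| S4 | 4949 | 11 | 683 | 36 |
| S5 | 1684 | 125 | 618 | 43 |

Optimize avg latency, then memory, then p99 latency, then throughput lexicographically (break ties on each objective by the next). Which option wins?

First minimize avg latency: best is 36, kept {S3, S4}.
Then minimize memory: best is 11, kept {S3, S4}.
Then minimize p99 latency: best is 326, kept {S3}.

S3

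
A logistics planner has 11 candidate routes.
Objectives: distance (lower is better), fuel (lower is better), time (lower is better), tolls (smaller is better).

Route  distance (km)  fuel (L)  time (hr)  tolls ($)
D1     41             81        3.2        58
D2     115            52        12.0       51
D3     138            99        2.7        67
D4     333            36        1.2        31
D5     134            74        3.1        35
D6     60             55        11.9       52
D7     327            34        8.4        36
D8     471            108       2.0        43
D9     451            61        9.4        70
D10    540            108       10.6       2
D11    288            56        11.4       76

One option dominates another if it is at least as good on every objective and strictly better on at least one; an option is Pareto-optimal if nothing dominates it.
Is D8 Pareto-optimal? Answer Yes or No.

No

D4 vs D8: distance 333≤471, fuel 36≤108, time 1.2≤2.0, tolls 31≤43 — D4 is at least as good on every objective and strictly better on at least one, so D4 dominates D8.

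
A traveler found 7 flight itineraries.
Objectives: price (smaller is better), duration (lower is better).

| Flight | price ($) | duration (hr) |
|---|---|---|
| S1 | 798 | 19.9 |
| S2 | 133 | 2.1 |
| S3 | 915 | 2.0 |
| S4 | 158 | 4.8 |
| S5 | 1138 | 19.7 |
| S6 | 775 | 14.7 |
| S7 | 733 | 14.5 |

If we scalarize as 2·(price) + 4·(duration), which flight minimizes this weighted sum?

S2

S1: 2·798 + 4·19.9 = 1675.6
S2: 2·133 + 4·2.1 = 274.4
S3: 2·915 + 4·2.0 = 1838.0
S4: 2·158 + 4·4.8 = 335.2
S5: 2·1138 + 4·19.7 = 2354.8
S6: 2·775 + 4·14.7 = 1608.8
S7: 2·733 + 4·14.5 = 1524.0
Lowest: S2 at 274.4.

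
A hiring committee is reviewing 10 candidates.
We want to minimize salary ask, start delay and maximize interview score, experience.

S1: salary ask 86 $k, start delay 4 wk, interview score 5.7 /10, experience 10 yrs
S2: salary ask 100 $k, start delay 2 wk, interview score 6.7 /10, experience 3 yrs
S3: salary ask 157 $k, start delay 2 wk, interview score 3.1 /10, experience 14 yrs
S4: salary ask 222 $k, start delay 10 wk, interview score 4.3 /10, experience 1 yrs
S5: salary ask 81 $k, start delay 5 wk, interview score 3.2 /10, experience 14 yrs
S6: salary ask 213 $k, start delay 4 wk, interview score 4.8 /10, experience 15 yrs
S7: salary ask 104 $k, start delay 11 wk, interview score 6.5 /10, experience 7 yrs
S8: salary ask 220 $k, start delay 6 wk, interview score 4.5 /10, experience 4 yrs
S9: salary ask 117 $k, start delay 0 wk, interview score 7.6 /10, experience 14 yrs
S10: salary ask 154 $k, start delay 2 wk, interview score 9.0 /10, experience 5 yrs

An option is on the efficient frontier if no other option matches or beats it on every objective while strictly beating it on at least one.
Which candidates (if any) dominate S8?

S1: salary ask 86≤220, start delay 4≤6, interview score 5.7≥4.5, experience 10≥4 — dominates S8.
S6: salary ask 213≤220, start delay 4≤6, interview score 4.8≥4.5, experience 15≥4 — dominates S8.
S9: salary ask 117≤220, start delay 0≤6, interview score 7.6≥4.5, experience 14≥4 — dominates S8.
S10: salary ask 154≤220, start delay 2≤6, interview score 9.0≥4.5, experience 5≥4 — dominates S8.
Others (S2, S3, S4, S5, S7) are each worse than S8 on at least one objective.

S1, S6, S9, S10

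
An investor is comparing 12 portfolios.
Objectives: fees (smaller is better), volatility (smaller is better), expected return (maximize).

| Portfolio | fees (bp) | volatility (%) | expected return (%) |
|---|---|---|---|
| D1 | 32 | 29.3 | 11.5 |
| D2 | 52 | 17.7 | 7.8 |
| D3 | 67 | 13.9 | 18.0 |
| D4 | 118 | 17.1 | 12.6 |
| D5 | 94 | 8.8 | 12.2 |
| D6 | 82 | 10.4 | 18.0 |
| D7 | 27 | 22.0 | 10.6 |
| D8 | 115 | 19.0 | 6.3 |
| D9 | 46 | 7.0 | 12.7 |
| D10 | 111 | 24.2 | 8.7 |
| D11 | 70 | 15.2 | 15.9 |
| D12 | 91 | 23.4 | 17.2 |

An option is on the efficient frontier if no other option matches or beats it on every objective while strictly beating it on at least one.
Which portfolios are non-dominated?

D1: not dominated.
D2: dominated by D9 (fees 46≤52, volatility 7.0≤17.7, expected return 12.7≥7.8).
D3: not dominated.
D4: dominated by D3 (fees 67≤118, volatility 13.9≤17.1, expected return 18.0≥12.6).
D5: dominated by D9 (fees 46≤94, volatility 7.0≤8.8, expected return 12.7≥12.2).
D6: not dominated.
D7: not dominated (best fees).
D8: dominated by D2 (fees 52≤115, volatility 17.7≤19.0, expected return 7.8≥6.3).
D9: not dominated (best volatility).
D10: dominated by D3 (fees 67≤111, volatility 13.9≤24.2, expected return 18.0≥8.7).
D11: dominated by D3 (fees 67≤70, volatility 13.9≤15.2, expected return 18.0≥15.9).
D12: dominated by D3 (fees 67≤91, volatility 13.9≤23.4, expected return 18.0≥17.2).

D1, D3, D6, D7, D9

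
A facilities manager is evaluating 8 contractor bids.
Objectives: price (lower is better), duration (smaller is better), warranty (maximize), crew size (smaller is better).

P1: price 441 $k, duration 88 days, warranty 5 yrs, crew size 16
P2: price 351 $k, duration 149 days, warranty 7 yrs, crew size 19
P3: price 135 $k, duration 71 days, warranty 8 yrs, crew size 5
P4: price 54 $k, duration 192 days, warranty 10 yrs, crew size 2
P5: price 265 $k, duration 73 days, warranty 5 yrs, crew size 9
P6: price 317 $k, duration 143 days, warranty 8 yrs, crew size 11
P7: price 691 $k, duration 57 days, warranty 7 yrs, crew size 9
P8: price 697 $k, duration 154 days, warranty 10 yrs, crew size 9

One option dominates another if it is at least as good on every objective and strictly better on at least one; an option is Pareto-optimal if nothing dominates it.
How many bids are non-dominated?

4

P1: dominated by P3 (price 135≤441, duration 71≤88, warranty 8≥5, crew size 5≤16).
P2: dominated by P3 (price 135≤351, duration 71≤149, warranty 8≥7, crew size 5≤19).
P3: not dominated.
P4: not dominated (best price).
P5: dominated by P3 (price 135≤265, duration 71≤73, warranty 8≥5, crew size 5≤9).
P6: dominated by P3 (price 135≤317, duration 71≤143, warranty 8≥8, crew size 5≤11).
P7: not dominated (best duration).
P8: not dominated.
Pareto-optimal: P3, P4, P7, P8 → 4.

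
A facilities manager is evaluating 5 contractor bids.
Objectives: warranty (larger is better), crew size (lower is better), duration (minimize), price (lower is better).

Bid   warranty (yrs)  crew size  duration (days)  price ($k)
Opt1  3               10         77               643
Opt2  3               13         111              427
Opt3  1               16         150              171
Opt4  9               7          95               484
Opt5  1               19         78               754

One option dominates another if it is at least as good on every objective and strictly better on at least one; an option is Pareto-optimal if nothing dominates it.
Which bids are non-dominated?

Opt1: not dominated (best duration).
Opt2: not dominated.
Opt3: not dominated (best price).
Opt4: not dominated (best warranty).
Opt5: dominated by Opt1 (warranty 3≥1, crew size 10≤19, duration 77≤78, price 643≤754).

Opt1, Opt2, Opt3, Opt4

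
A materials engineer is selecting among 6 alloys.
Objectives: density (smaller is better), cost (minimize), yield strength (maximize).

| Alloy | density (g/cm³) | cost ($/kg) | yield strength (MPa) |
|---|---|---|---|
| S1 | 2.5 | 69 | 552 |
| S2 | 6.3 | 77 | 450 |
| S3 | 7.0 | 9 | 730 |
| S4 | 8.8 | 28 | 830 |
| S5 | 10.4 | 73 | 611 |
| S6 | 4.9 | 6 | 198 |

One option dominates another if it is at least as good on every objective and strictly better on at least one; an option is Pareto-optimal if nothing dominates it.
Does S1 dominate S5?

No

S1 vs S5: S1 is worse on yield strength (552 vs 611), so it does not dominate S5.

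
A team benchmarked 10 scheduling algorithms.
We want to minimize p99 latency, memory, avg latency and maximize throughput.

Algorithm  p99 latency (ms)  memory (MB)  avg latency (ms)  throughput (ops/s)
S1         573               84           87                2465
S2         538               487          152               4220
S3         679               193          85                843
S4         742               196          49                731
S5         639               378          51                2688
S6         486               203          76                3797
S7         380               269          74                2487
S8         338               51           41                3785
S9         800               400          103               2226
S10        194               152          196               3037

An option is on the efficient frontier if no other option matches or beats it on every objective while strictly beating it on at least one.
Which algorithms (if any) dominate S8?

S1: worse on p99 latency (573 vs 338).
S2: worse on p99 latency (538 vs 338).
S3: worse on p99 latency (679 vs 338).
S4: worse on p99 latency (742 vs 338).
S5: worse on p99 latency (639 vs 338).
S6: worse on p99 latency (486 vs 338).
S7: worse on p99 latency (380 vs 338).
S9: worse on p99 latency (800 vs 338).
S10: worse on memory (152 vs 51).
No option dominates S8.

none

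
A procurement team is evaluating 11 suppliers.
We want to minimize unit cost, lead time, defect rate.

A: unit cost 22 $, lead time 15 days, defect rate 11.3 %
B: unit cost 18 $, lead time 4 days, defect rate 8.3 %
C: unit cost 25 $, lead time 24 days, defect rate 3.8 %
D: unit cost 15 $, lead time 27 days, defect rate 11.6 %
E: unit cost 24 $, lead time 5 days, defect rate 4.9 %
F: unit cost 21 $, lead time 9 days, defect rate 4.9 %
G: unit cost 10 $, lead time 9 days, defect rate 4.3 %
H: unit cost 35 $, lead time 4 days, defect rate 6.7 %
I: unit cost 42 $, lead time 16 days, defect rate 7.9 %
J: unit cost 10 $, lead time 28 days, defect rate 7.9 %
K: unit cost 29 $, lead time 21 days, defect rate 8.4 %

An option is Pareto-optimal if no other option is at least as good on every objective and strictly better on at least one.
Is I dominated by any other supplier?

Yes

E vs I: unit cost 24≤42, lead time 5≤16, defect rate 4.9≤7.9 — E is at least as good on every objective and strictly better on at least one, so E dominates I.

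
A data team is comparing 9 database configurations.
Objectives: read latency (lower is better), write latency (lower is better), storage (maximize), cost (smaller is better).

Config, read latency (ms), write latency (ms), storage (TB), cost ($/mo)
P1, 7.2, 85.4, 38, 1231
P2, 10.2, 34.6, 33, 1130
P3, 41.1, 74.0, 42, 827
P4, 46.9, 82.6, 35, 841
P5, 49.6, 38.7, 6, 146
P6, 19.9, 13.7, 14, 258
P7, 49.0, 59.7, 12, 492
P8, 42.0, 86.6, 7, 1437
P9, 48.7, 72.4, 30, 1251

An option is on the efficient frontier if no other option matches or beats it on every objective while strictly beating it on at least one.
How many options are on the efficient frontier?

5

P1: not dominated (best read latency).
P2: not dominated.
P3: not dominated (best storage).
P4: dominated by P3 (read latency 41.1≤46.9, write latency 74.0≤82.6, storage 42≥35, cost 827≤841).
P5: not dominated (best cost).
P6: not dominated (best write latency).
P7: dominated by P6 (read latency 19.9≤49.0, write latency 13.7≤59.7, storage 14≥12, cost 258≤492).
P8: dominated by P1 (read latency 7.2≤42.0, write latency 85.4≤86.6, storage 38≥7, cost 1231≤1437).
P9: dominated by P2 (read latency 10.2≤48.7, write latency 34.6≤72.4, storage 33≥30, cost 1130≤1251).
Pareto-optimal: P1, P2, P3, P5, P6 → 5.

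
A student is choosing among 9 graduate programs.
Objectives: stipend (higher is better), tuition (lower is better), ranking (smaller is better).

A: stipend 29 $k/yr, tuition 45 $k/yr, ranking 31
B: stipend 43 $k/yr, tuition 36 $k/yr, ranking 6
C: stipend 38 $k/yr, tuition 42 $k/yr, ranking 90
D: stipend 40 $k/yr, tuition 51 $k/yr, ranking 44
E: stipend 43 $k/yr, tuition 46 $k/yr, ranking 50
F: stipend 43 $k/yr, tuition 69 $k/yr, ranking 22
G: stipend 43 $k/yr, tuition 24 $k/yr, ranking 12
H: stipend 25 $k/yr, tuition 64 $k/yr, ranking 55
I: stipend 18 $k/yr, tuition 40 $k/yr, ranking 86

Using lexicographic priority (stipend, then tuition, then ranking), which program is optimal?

First maximize stipend: best is 43, kept {B, E, F, G}.
Then minimize tuition: best is 24, kept {G}.

G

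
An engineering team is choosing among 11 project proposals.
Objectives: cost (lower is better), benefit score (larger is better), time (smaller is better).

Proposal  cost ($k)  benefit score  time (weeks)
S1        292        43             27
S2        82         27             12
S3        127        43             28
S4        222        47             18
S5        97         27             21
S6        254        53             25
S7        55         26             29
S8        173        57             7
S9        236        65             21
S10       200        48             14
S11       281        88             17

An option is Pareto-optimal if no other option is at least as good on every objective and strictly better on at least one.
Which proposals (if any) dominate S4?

S8, S10

S8: cost 173≤222, benefit score 57≥47, time 7≤18 — dominates S4.
S10: cost 200≤222, benefit score 48≥47, time 14≤18 — dominates S4.
Others (S1, S2, S3, S5, S6, S7, S9, S11) are each worse than S4 on at least one objective.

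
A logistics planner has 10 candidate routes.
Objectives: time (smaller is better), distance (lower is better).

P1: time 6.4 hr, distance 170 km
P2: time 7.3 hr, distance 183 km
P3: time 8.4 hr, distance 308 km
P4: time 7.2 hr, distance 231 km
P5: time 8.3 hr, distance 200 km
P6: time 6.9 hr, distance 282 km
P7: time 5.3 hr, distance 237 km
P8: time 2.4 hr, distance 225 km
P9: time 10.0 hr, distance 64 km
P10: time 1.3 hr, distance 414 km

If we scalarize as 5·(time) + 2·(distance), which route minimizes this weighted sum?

P9

P1: 5·6.4 + 2·170 = 372.0
P2: 5·7.3 + 2·183 = 402.5
P3: 5·8.4 + 2·308 = 658.0
P4: 5·7.2 + 2·231 = 498.0
P5: 5·8.3 + 2·200 = 441.5
P6: 5·6.9 + 2·282 = 598.5
P7: 5·5.3 + 2·237 = 500.5
P8: 5·2.4 + 2·225 = 462.0
P9: 5·10.0 + 2·64 = 178.0
P10: 5·1.3 + 2·414 = 834.5
Lowest: P9 at 178.0.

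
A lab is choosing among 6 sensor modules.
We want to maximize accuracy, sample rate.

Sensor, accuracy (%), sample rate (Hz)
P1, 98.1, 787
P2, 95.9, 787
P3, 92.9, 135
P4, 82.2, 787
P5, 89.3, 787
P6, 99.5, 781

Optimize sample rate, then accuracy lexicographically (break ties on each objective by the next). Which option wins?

First maximize sample rate: best is 787, kept {P1, P2, P4, P5}.
Then maximize accuracy: best is 98.1, kept {P1}.

P1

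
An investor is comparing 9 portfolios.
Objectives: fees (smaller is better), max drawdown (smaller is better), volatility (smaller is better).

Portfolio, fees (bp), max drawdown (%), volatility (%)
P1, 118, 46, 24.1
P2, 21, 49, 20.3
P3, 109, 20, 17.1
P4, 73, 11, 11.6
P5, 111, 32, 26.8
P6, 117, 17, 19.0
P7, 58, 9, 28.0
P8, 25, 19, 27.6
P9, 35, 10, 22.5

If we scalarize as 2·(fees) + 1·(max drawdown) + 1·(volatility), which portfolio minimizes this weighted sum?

P8

P1: 2·118 + 1·46 + 1·24.1 = 306.1
P2: 2·21 + 1·49 + 1·20.3 = 111.3
P3: 2·109 + 1·20 + 1·17.1 = 255.1
P4: 2·73 + 1·11 + 1·11.6 = 168.6
P5: 2·111 + 1·32 + 1·26.8 = 280.8
P6: 2·117 + 1·17 + 1·19.0 = 270.0
P7: 2·58 + 1·9 + 1·28.0 = 153.0
P8: 2·25 + 1·19 + 1·27.6 = 96.6
P9: 2·35 + 1·10 + 1·22.5 = 102.5
Lowest: P8 at 96.6.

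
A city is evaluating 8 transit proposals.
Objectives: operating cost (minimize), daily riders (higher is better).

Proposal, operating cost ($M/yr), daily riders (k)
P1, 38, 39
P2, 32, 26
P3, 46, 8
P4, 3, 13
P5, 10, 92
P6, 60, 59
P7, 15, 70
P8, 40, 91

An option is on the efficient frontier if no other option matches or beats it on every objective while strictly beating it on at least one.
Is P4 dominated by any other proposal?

P1: worse on operating cost (38 vs 3).
P2: worse on operating cost (32 vs 3).
P3: worse on operating cost (46 vs 3).
P5: worse on operating cost (10 vs 3).
P6: worse on operating cost (60 vs 3).
P7: worse on operating cost (15 vs 3).
P8: worse on operating cost (40 vs 3).
No option is at least as good as P4 on every objective and strictly better on one.

No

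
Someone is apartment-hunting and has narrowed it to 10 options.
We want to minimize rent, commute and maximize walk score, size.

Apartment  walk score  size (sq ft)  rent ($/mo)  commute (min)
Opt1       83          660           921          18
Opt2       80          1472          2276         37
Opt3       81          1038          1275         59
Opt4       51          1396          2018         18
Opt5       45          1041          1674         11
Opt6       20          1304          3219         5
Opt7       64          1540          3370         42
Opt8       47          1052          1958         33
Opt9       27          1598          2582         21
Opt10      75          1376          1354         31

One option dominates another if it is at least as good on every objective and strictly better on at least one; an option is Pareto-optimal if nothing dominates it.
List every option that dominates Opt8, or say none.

Opt10

Opt10: walk score 75≥47, size 1376≥1052, rent 1354≤1958, commute 31≤33 — dominates Opt8.
Others (Opt1, Opt2, Opt3, Opt4, Opt5, Opt6, Opt7, Opt9) are each worse than Opt8 on at least one objective.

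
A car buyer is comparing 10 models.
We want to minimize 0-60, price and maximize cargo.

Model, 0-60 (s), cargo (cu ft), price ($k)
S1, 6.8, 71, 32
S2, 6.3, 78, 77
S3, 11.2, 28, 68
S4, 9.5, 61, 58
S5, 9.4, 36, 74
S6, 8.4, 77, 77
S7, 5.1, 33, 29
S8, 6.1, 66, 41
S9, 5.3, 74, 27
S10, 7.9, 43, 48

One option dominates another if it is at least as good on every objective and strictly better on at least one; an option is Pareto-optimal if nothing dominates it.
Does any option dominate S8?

Yes

S9 vs S8: 0-60 5.3≤6.1, cargo 74≥66, price 27≤41 — S9 is at least as good on every objective and strictly better on at least one, so S9 dominates S8.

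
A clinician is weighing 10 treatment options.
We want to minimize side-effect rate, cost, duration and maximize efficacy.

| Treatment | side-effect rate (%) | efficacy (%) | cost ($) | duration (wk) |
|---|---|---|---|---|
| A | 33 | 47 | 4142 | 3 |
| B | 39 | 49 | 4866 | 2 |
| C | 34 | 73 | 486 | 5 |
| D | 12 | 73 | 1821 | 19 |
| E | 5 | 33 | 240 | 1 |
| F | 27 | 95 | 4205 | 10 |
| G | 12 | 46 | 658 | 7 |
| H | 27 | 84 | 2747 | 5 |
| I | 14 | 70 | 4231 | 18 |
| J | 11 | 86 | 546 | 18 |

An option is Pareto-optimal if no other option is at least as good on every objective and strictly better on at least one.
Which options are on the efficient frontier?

A: not dominated.
B: not dominated.
C: not dominated.
D: dominated by J (side-effect rate 11≤12, efficacy 86≥73, cost 546≤1821, duration 18≤19).
E: not dominated (best side-effect rate).
F: not dominated (best efficacy).
G: not dominated.
H: not dominated.
I: dominated by J (side-effect rate 11≤14, efficacy 86≥70, cost 546≤4231, duration 18≤18).
J: not dominated.

A, B, C, E, F, G, H, J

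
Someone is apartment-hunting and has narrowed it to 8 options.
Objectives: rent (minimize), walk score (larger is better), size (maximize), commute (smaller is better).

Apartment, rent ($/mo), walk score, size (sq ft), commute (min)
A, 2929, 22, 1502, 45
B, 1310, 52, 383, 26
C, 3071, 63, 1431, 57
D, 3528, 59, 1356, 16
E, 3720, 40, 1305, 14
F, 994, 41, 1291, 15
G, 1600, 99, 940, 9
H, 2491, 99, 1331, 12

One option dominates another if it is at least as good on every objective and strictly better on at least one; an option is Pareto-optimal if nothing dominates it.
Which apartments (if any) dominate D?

A: worse on walk score (22 vs 59).
B: worse on walk score (52 vs 59).
C: worse on commute (57 vs 16).
E: worse on rent (3720 vs 3528).
F: worse on walk score (41 vs 59).
G: worse on size (940 vs 1356).
H: worse on size (1331 vs 1356).
No option dominates D.

none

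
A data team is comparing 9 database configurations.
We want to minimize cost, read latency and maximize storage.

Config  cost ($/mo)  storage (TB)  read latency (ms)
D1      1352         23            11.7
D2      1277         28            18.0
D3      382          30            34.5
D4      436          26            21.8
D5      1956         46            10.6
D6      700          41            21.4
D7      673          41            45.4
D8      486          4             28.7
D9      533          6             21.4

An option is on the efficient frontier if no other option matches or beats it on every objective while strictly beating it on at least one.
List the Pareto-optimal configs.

D1, D2, D3, D4, D5, D6, D7, D9

D1: not dominated.
D2: not dominated.
D3: not dominated (best cost).
D4: not dominated.
D5: not dominated (best storage).
D6: not dominated.
D7: not dominated.
D8: dominated by D4 (cost 436≤486, storage 26≥4, read latency 21.8≤28.7).
D9: not dominated.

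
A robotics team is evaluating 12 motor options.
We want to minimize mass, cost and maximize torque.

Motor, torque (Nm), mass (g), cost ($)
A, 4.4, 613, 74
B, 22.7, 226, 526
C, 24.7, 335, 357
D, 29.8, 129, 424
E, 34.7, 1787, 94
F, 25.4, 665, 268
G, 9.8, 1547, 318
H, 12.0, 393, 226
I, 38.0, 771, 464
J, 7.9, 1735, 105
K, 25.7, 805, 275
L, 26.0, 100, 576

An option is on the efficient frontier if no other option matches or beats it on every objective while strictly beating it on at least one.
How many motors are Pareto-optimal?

10

A: not dominated (best cost).
B: dominated by D (torque 29.8≥22.7, mass 129≤226, cost 424≤526).
C: not dominated.
D: not dominated.
E: not dominated.
F: not dominated.
G: dominated by F (torque 25.4≥9.8, mass 665≤1547, cost 268≤318).
H: not dominated.
I: not dominated (best torque).
J: not dominated.
K: not dominated.
L: not dominated (best mass).
Pareto-optimal: A, C, D, E, F, H, I, J, K, L → 10.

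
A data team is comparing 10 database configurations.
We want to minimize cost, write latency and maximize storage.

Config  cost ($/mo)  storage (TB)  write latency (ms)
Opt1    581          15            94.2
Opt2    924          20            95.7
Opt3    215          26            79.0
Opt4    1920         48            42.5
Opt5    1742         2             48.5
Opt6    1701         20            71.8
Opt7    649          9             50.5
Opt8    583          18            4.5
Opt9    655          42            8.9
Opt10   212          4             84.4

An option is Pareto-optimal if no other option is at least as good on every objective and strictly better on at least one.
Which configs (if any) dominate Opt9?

Opt1: worse on storage (15 vs 42).
Opt2: worse on cost (924 vs 655).
Opt3: worse on storage (26 vs 42).
Opt4: worse on cost (1920 vs 655).
Opt5: worse on cost (1742 vs 655).
Opt6: worse on cost (1701 vs 655).
Opt7: worse on storage (9 vs 42).
Opt8: worse on storage (18 vs 42).
Opt10: worse on storage (4 vs 42).
No option dominates Opt9.

none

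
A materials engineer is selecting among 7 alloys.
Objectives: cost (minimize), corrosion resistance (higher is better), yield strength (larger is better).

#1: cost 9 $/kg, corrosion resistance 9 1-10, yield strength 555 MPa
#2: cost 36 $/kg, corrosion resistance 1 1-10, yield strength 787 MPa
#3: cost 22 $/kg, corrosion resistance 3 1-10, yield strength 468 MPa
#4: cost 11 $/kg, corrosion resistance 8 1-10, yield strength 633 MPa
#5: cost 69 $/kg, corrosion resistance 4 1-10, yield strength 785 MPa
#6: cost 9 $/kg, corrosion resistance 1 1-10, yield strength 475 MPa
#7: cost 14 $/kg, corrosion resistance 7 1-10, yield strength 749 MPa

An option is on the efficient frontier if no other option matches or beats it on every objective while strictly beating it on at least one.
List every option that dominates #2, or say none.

#1: worse on yield strength (555 vs 787).
#3: worse on yield strength (468 vs 787).
#4: worse on yield strength (633 vs 787).
#5: worse on cost (69 vs 36).
#6: worse on yield strength (475 vs 787).
#7: worse on yield strength (749 vs 787).
No option dominates #2.

none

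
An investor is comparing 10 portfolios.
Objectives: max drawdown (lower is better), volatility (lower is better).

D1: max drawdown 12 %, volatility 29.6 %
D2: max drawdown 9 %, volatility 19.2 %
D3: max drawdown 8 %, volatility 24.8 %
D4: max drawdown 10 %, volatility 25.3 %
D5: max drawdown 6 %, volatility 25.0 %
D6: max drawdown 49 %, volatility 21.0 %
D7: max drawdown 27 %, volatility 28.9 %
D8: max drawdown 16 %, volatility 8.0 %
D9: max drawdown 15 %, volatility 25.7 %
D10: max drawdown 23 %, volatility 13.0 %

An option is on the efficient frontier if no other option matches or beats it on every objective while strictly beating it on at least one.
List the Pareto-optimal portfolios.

D1: dominated by D2 (max drawdown 9≤12, volatility 19.2≤29.6).
D2: not dominated.
D3: not dominated.
D4: dominated by D2 (max drawdown 9≤10, volatility 19.2≤25.3).
D5: not dominated (best max drawdown).
D6: dominated by D2 (max drawdown 9≤49, volatility 19.2≤21.0).
D7: dominated by D2 (max drawdown 9≤27, volatility 19.2≤28.9).
D8: not dominated (best volatility).
D9: dominated by D2 (max drawdown 9≤15, volatility 19.2≤25.7).
D10: dominated by D8 (max drawdown 16≤23, volatility 8.0≤13.0).

D2, D3, D5, D8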